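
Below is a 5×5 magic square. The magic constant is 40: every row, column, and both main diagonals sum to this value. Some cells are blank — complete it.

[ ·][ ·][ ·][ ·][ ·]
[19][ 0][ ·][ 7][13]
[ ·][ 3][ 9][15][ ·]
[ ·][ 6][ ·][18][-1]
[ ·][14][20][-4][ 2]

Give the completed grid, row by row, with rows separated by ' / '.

11 17 -2 4 10 / 19 0 1 7 13 / -3 3 9 15 16 / 5 6 12 18 -1 / 8 14 20 -4 2

Row 2: 19 + 0 + 7 + 13 + ? = 40, so (2,3) = 1.
Row 5: 14 + 20 + (-4) + 2 + ? = 40, so (5,1) = 8.
From column 2, 40 − (0 + 3 + 6 + 14) gives (1,2) = 17.
From column 4, 40 − (7 + 15 + 18 + (-4)) gives (1,4) = 4.
Main diagonal must total 40; the given cells sum to 29, so (1,1) = 11.
Anti-diagonal needs 40; the known cells sum to 30, so (1,5) = 10.
From row 1, 40 − (11 + 17 + 4 + 10) gives (1,3) = -2.
Column 3: -2 + 1 + 9 + 20 + ? = 40, so (4,3) = 12.
Column 5 must total 40; the given cells sum to 24, so (3,5) = 16.
Row 3 must total 40; the given cells sum to 43, so (3,1) = -3.
Using row 4: 6 + 12 + 18 + (-1) + ? → (4,1) = 40 − 35 = 5.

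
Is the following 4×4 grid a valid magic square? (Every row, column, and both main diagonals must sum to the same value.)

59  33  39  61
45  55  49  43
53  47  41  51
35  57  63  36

No — row 1 sums to 192 but row 4 sums to 191.

Row 1: 59 + 33 + 39 + 61 = 192.
Row 2: 45 + 55 + 49 + 43 = 192.
Row 3: 53 + 47 + 41 + 51 = 192.
Row 4: 35 + 57 + 63 + 36 = 191.
Column 1: 59 + 45 + 53 + 35 = 192.
Column 2: 33 + 55 + 47 + 57 = 192.
Column 3: 39 + 49 + 41 + 63 = 192.
Column 4: 61 + 43 + 51 + 36 = 191.
Main diagonal: 59 + 55 + 41 + 36 = 191.
Anti-diagonal: 61 + 49 + 47 + 35 = 192.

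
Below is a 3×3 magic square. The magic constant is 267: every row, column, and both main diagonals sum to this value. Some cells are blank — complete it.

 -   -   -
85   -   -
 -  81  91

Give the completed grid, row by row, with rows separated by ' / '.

87 97 83 / 85 89 93 / 95 81 91

Row 3 must total 267; the given cells sum to 172, so (3,1) = 95.
The remaining cell in column 1 is (1,1) = 267 − 180 = 87.
From main diagonal, 267 − (87 + 91) gives (2,2) = 89.
Anti-diagonal must total 267; the given cells sum to 184, so (1,3) = 83.
From row 1, 267 − (87 + 83) gives (1,2) = 97.
From row 2, 267 − (85 + 89) gives (2,3) = 93.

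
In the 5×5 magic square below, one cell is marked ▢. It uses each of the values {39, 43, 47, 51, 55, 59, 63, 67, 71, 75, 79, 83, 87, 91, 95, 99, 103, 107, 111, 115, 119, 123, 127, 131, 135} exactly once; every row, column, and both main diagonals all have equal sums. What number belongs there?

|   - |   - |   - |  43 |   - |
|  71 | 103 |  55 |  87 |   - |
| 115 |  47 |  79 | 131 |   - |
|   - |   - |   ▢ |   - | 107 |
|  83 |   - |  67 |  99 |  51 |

123

The 25 entries sum to 2175, so each line sums to 2175/5 = 435.
From row 2, 435 − (71 + 103 + 55 + 87) gives (2,5) = 119.
The remaining cell in row 3 is (3,5) = 435 − 372 = 63.
Row 5 must total 435; the given cells sum to 300, so (5,2) = 135.
The remaining cell in column 4 is (4,4) = 435 − 360 = 75.
Column 5: 119 + 63 + 107 + 51 + ? = 435, so (1,5) = 95.
Main diagonal needs 435; the known cells sum to 308, so (1,1) = 127.
From anti-diagonal, 435 − (95 + 87 + 79 + 83) gives (4,2) = 91.
Column 1 needs 435; the known cells sum to 396, so (4,1) = 39.
Using column 2: 103 + 47 + 91 + 135 + ? → (1,2) = 435 − 376 = 59.
Row 1 must total 435; the given cells sum to 324, so (1,3) = 111.
Using row 4: 39 + 91 + 75 + 107 + ? → (4,3) = 435 − 312 = 123.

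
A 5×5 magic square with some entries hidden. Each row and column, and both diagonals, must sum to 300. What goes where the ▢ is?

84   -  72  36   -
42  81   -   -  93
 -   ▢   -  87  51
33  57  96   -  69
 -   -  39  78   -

24

Row 4: 33 + 57 + 96 + 69 + ? = 300, so (4,4) = 45.
Column 4 needs 300; the known cells sum to 246, so (2,4) = 54.
Row 2: 42 + 81 + 54 + 93 + ? = 300, so (2,3) = 30.
The remaining cell in column 3 is (3,3) = 300 − 237 = 63.
Main diagonal must total 300; the given cells sum to 273, so (5,5) = 27.
The remaining cell in column 5 is (1,5) = 300 − 240 = 60.
Anti-diagonal needs 300; the known cells sum to 234, so (5,1) = 66.
From row 1, 300 − (84 + 72 + 36 + 60) gives (1,2) = 48.
Row 5 must total 300; the given cells sum to 210, so (5,2) = 90.
Column 1: 84 + 42 + 33 + 66 + ? = 300, so (3,1) = 75.
The remaining cell in column 2 is (3,2) = 300 − 276 = 24.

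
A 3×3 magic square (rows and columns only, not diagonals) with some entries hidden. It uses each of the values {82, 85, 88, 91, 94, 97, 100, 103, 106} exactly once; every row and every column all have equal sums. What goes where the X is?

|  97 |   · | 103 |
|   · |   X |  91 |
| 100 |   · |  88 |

106

The 9 entries sum to 846, so each line sums to 846/3 = 282.
Row 1 needs 282; the known cells sum to 200, so (1,2) = 82.
Row 3 needs 282; the known cells sum to 188, so (3,2) = 94.
Using column 1: 97 + 100 + ? → (2,1) = 282 − 197 = 85.
The remaining cell in column 2 is (2,2) = 282 − 176 = 106.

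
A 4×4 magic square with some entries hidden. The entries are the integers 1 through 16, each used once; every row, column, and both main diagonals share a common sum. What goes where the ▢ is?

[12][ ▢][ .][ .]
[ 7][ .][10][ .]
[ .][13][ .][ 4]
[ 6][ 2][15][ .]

The entries are 1 through 16, which sum to 136, so each line sums to 136/4 = 34.
From row 4, 34 − (6 + 2 + 15) gives (4,4) = 11.
Using column 1: 12 + 7 + 6 + ? → (3,1) = 34 − 25 = 9.
Anti-diagonal needs 34; the known cells sum to 29, so (1,4) = 5.
The remaining cell in row 3 is (3,3) = 34 − 26 = 8.
Using column 3: 10 + 8 + 15 + ? → (1,3) = 34 − 33 = 1.
Column 4 needs 34; the known cells sum to 20, so (2,4) = 14.
From main diagonal, 34 − (12 + 8 + 11) gives (2,2) = 3.
Row 1 needs 34; the known cells sum to 18, so (1,2) = 16.

16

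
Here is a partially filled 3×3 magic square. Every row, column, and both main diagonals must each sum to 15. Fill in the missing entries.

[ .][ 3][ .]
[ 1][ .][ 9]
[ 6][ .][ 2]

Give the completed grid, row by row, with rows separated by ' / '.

Row 2 must total 15; the given cells sum to 10, so (2,2) = 5.
Row 3: 6 + 2 + ? = 15, so (3,2) = 7.
Using column 1: 1 + 6 + ? → (1,1) = 15 − 7 = 8.
From column 3, 15 − (9 + 2) gives (1,3) = 4.

8 3 4 / 1 5 9 / 6 7 2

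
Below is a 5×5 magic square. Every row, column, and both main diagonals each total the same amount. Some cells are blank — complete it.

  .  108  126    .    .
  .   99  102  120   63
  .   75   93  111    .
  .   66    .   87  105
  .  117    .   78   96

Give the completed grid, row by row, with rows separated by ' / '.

Column 2 is already complete: 108 + 99 + 75 + 66 + 117 = 465, so that is the magic constant.
From row 2, 465 − (99 + 102 + 120 + 63) gives (2,1) = 81.
Column 4 needs 465; the known cells sum to 396, so (1,4) = 69.
From main diagonal, 465 − (99 + 93 + 87 + 96) gives (1,1) = 90.
From row 1, 465 − (90 + 108 + 126 + 69) gives (1,5) = 72.
Column 5 needs 465; the known cells sum to 336, so (3,5) = 129.
Anti-diagonal needs 465; the known cells sum to 351, so (5,1) = 114.
Row 3 needs 465; the known cells sum to 408, so (3,1) = 57.
Row 5: 114 + 117 + 78 + 96 + ? = 465, so (5,3) = 60.
Column 1: 90 + 81 + 57 + 114 + ? = 465, so (4,1) = 123.
Column 3 needs 465; the known cells sum to 381, so (4,3) = 84.

90 108 126 69 72 / 81 99 102 120 63 / 57 75 93 111 129 / 123 66 84 87 105 / 114 117 60 78 96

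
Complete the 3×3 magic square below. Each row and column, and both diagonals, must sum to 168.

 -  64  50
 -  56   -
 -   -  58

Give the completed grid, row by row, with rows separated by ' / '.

The remaining cell in row 1 is (1,1) = 168 − 114 = 54.
Column 2 must total 168; the given cells sum to 120, so (3,2) = 48.
Column 3: 50 + 58 + ? = 168, so (2,3) = 60.
From anti-diagonal, 168 − (50 + 56) gives (3,1) = 62.
From row 2, 168 − (56 + 60) gives (2,1) = 52.

54 64 50 / 52 56 60 / 62 48 58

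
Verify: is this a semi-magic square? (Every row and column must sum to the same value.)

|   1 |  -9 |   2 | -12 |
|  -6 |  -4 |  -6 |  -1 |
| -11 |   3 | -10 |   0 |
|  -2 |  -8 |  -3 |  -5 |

Row 1: 1 + (-9) + 2 + (-12) = -18.
Row 2: -6 + (-4) + (-6) + (-1) = -17.
Row 3: -11 + 3 + (-10) + 0 = -18.
Row 4: -2 + (-8) + (-3) + (-5) = -18.
Column 1: 1 + (-6) + (-11) + (-2) = -18.
Column 2: -9 + (-4) + 3 + (-8) = -18.
Column 3: 2 + (-6) + (-10) + (-3) = -17.
Column 4: -12 + (-1) + 0 + (-5) = -18.

No — column 3 sums to -17 but column 4 sums to -18.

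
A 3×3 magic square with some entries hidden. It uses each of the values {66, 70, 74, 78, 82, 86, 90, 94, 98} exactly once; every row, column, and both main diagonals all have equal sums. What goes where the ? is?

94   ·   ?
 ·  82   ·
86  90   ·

The 9 entries sum to 738, so each line sums to 738/3 = 246.
Row 3 needs 246; the known cells sum to 176, so (3,3) = 70.
Using column 1: 94 + 86 + ? → (2,1) = 246 − 180 = 66.
The remaining cell in column 2 is (1,2) = 246 − 172 = 74.
Using anti-diagonal: 82 + 86 + ? → (1,3) = 246 − 168 = 78.

78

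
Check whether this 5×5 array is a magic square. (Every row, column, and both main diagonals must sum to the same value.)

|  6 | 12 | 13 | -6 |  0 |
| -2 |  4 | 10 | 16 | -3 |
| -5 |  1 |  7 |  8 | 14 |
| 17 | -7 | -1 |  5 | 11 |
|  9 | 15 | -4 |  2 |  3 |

Row 1: 6 + 12 + 13 + (-6) + 0 = 25.
Row 2: -2 + 4 + 10 + 16 + (-3) = 25.
Row 3: -5 + 1 + 7 + 8 + 14 = 25.
Row 4: 17 + (-7) + (-1) + 5 + 11 = 25.
Row 5: 9 + 15 + (-4) + 2 + 3 = 25.
Column 1: 6 + (-2) + (-5) + 17 + 9 = 25.
Column 2: 12 + 4 + 1 + (-7) + 15 = 25.
Column 3: 13 + 10 + 7 + (-1) + (-4) = 25.
Column 4: -6 + 16 + 8 + 5 + 2 = 25.
Column 5: 0 + (-3) + 14 + 11 + 3 = 25.
Main diagonal: 6 + 4 + 7 + 5 + 3 = 25.
Anti-diagonal: 0 + 16 + 7 + (-7) + 9 = 25.
All lines sum to 25.

Yes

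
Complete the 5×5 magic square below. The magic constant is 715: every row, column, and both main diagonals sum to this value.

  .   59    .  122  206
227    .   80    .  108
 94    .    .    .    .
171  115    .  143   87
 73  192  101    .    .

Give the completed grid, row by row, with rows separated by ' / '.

From row 4, 715 − (171 + 115 + 143 + 87) gives (4,3) = 199.
Using column 1: 227 + 94 + 171 + 73 + ? → (1,1) = 715 − 565 = 150.
Row 1 must total 715; the given cells sum to 537, so (1,3) = 178.
Using column 3: 178 + 80 + 199 + 101 + ? → (3,3) = 715 − 558 = 157.
Using anti-diagonal: 206 + 157 + 115 + 73 + ? → (2,4) = 715 − 551 = 164.
The remaining cell in row 2 is (2,2) = 715 − 579 = 136.
The remaining cell in column 2 is (3,2) = 715 − 502 = 213.
The remaining cell in main diagonal is (5,5) = 715 − 586 = 129.
Using row 5: 73 + 192 + 101 + 129 + ? → (5,4) = 715 − 495 = 220.
From column 4, 715 − (122 + 164 + 143 + 220) gives (3,4) = 66.
Using column 5: 206 + 108 + 87 + 129 + ? → (3,5) = 715 − 530 = 185.

150 59 178 122 206 / 227 136 80 164 108 / 94 213 157 66 185 / 171 115 199 143 87 / 73 192 101 220 129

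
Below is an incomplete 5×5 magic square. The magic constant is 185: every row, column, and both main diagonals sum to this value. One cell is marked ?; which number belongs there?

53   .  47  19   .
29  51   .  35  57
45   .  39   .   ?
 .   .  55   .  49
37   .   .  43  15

23

Using row 2: 29 + 51 + 35 + 57 + ? → (2,3) = 185 − 172 = 13.
The remaining cell in column 1 is (4,1) = 185 − 164 = 21.
Column 3: 47 + 13 + 39 + 55 + ? = 185, so (5,3) = 31.
From main diagonal, 185 − (53 + 51 + 39 + 15) gives (4,4) = 27.
From row 4, 185 − (21 + 55 + 27 + 49) gives (4,2) = 33.
Row 5: 37 + 31 + 43 + 15 + ? = 185, so (5,2) = 59.
Column 4: 19 + 35 + 27 + 43 + ? = 185, so (3,4) = 61.
Anti-diagonal must total 185; the given cells sum to 144, so (1,5) = 41.
Row 1 must total 185; the given cells sum to 160, so (1,2) = 25.
From column 2, 185 − (25 + 51 + 33 + 59) gives (3,2) = 17.
Column 5 needs 185; the known cells sum to 162, so (3,5) = 23.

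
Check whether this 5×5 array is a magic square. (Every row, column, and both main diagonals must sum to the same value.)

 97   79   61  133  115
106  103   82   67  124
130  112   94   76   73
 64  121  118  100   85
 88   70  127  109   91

Row 1: 97 + 79 + 61 + 133 + 115 = 485.
Row 2: 106 + 103 + 82 + 67 + 124 = 482.
Row 3: 130 + 112 + 94 + 76 + 73 = 485.
Row 4: 64 + 121 + 118 + 100 + 85 = 488.
Row 5: 88 + 70 + 127 + 109 + 91 = 485.
Column 1: 97 + 106 + 130 + 64 + 88 = 485.
Column 2: 79 + 103 + 112 + 121 + 70 = 485.
Column 3: 61 + 82 + 94 + 118 + 127 = 482.
Column 4: 133 + 67 + 76 + 100 + 109 = 485.
Column 5: 115 + 124 + 73 + 85 + 91 = 488.
Main diagonal: 97 + 103 + 94 + 100 + 91 = 485.
Anti-diagonal: 115 + 67 + 94 + 121 + 88 = 485.

No — column 3 sums to 482 but column 5 sums to 488.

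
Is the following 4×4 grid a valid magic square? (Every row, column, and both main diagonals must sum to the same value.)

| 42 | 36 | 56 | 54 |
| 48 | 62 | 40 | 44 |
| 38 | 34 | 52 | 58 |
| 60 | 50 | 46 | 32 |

Row 1: 42 + 36 + 56 + 54 = 188.
Row 2: 48 + 62 + 40 + 44 = 194.
Row 3: 38 + 34 + 52 + 58 = 182.
Row 4: 60 + 50 + 46 + 32 = 188.
Column 1: 42 + 48 + 38 + 60 = 188.
Column 2: 36 + 62 + 34 + 50 = 182.
Column 3: 56 + 40 + 52 + 46 = 194.
Column 4: 54 + 44 + 58 + 32 = 188.
Main diagonal: 42 + 62 + 52 + 32 = 188.
Anti-diagonal: 54 + 40 + 34 + 60 = 188.

No — row 1 sums to 188 but row 2 sums to 194.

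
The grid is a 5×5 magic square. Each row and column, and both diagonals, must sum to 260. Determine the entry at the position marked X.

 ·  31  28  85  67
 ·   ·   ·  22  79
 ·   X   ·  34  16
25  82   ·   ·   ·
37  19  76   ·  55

70

Row 1 needs 260; the known cells sum to 211, so (1,1) = 49.
Row 5: 37 + 19 + 76 + 55 + ? = 260, so (5,4) = 73.
Column 4: 85 + 22 + 34 + 73 + ? = 260, so (4,4) = 46.
Column 5 must total 260; the given cells sum to 217, so (4,5) = 43.
Anti-diagonal: 67 + 22 + 82 + 37 + ? = 260, so (3,3) = 52.
Using row 4: 25 + 82 + 46 + 43 + ? → (4,3) = 260 − 196 = 64.
Column 3 needs 260; the known cells sum to 220, so (2,3) = 40.
From main diagonal, 260 − (49 + 52 + 46 + 55) gives (2,2) = 58.
Row 2 must total 260; the given cells sum to 199, so (2,1) = 61.
Column 1 must total 260; the given cells sum to 172, so (3,1) = 88.
From column 2, 260 − (31 + 58 + 82 + 19) gives (3,2) = 70.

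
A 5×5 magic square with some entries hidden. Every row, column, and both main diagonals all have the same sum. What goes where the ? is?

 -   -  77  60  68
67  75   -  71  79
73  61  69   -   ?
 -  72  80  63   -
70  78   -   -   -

65

Anti-diagonal is complete and sums to 350; that is the magic constant.
Row 2 needs 350; the known cells sum to 292, so (2,3) = 58.
From column 2, 350 − (75 + 61 + 72 + 78) gives (1,2) = 64.
Column 3 must total 350; the given cells sum to 284, so (5,3) = 66.
From row 1, 350 − (64 + 77 + 60 + 68) gives (1,1) = 81.
The remaining cell in column 1 is (4,1) = 350 − 291 = 59.
Main diagonal: 81 + 75 + 69 + 63 + ? = 350, so (5,5) = 62.
The remaining cell in row 4 is (4,5) = 350 − 274 = 76.
The remaining cell in row 5 is (5,4) = 350 − 276 = 74.
The remaining cell in column 4 is (3,4) = 350 − 268 = 82.
The remaining cell in column 5 is (3,5) = 350 − 285 = 65.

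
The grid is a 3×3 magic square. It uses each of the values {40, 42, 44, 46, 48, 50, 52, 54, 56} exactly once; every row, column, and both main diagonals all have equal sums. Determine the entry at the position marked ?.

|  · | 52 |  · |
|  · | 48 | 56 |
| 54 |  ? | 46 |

The 9 entries sum to 432, so each line sums to 432/3 = 144.
Using row 2: 48 + 56 + ? → (2,1) = 144 − 104 = 40.
Row 3: 54 + 46 + ? = 144, so (3,2) = 44.

44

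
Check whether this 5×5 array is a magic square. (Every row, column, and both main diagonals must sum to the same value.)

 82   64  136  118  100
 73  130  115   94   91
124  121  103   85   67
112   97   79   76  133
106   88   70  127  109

Row 1: 82 + 64 + 136 + 118 + 100 = 500.
Row 2: 73 + 130 + 115 + 94 + 91 = 503.
Row 3: 124 + 121 + 103 + 85 + 67 = 500.
Row 4: 112 + 97 + 79 + 76 + 133 = 497.
Row 5: 106 + 88 + 70 + 127 + 109 = 500.
Column 1: 82 + 73 + 124 + 112 + 106 = 497.
Column 2: 64 + 130 + 121 + 97 + 88 = 500.
Column 3: 136 + 115 + 103 + 79 + 70 = 503.
Column 4: 118 + 94 + 85 + 76 + 127 = 500.
Column 5: 100 + 91 + 67 + 133 + 109 = 500.
Main diagonal: 82 + 130 + 103 + 76 + 109 = 500.
Anti-diagonal: 100 + 94 + 103 + 97 + 106 = 500.

No — column 1 sums to 497 but anti-diagonal sums to 500.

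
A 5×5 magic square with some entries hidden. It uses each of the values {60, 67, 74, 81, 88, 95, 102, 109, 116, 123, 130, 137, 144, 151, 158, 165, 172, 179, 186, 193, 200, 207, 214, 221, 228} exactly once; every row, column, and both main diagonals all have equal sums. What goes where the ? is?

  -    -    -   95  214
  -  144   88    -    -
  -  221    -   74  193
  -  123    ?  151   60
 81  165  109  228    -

207

The 25 entries sum to 3600, so each line sums to 3600/5 = 720.
Row 5 must total 720; the given cells sum to 583, so (5,5) = 137.
Column 2 needs 720; the known cells sum to 653, so (1,2) = 67.
The remaining cell in column 4 is (2,4) = 720 − 548 = 172.
Column 5: 214 + 193 + 60 + 137 + ? = 720, so (2,5) = 116.
Anti-diagonal must total 720; the given cells sum to 590, so (3,3) = 130.
Row 2 must total 720; the given cells sum to 520, so (2,1) = 200.
Row 3 needs 720; the known cells sum to 618, so (3,1) = 102.
Main diagonal must total 720; the given cells sum to 562, so (1,1) = 158.
Row 1 needs 720; the known cells sum to 534, so (1,3) = 186.
From column 1, 720 − (158 + 200 + 102 + 81) gives (4,1) = 179.
Column 3 needs 720; the known cells sum to 513, so (4,3) = 207.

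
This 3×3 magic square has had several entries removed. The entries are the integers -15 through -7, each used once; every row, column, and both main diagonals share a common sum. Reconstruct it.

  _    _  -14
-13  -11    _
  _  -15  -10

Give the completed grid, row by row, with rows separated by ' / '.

The entries are -15 through -7, which sum to -99, so each line sums to -99/3 = -33.
Using row 2: -13 + (-11) + ? → (2,3) = -33 − (-24) = -9.
The remaining cell in row 3 is (3,1) = -33 − (-25) = -8.
From column 1, -33 − (-13 + (-8)) gives (1,1) = -12.
Using column 2: -11 + (-15) + ? → (1,2) = -33 − (-26) = -7.

-12 -7 -14 / -13 -11 -9 / -8 -15 -10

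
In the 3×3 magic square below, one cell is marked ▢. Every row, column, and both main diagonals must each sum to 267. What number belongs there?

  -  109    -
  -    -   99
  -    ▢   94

69

From column 3, 267 − (99 + 94) gives (1,3) = 74.
Using row 1: 109 + 74 + ? → (1,1) = 267 − 183 = 84.
Main diagonal needs 267; the known cells sum to 178, so (2,2) = 89.
From anti-diagonal, 267 − (74 + 89) gives (3,1) = 104.
Using row 2: 89 + 99 + ? → (2,1) = 267 − 188 = 79.
The remaining cell in row 3 is (3,2) = 267 − 198 = 69.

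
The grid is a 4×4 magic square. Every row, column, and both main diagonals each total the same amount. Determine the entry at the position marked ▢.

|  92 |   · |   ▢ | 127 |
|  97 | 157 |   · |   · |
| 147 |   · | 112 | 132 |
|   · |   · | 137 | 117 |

Main diagonal is complete and sums to 478; that is the magic constant.
The remaining cell in row 3 is (3,2) = 478 − 391 = 87.
From column 1, 478 − (92 + 97 + 147) gives (4,1) = 142.
Column 4 must total 478; the given cells sum to 376, so (2,4) = 102.
Anti-diagonal: 127 + 87 + 142 + ? = 478, so (2,3) = 122.
From row 4, 478 − (142 + 137 + 117) gives (4,2) = 82.
The remaining cell in column 2 is (1,2) = 478 − 326 = 152.
Using column 3: 122 + 112 + 137 + ? → (1,3) = 478 − 371 = 107.

107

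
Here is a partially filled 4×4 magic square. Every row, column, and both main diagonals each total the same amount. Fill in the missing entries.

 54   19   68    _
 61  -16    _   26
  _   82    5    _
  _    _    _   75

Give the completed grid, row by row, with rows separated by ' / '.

54 19 68 -23 / 61 -16 47 26 / -9 82 5 40 / 12 33 -2 75

Main diagonal is already complete: 54 + -16 + 5 + 75 = 118, so that is the magic constant.
Row 1 needs 118; the known cells sum to 141, so (1,4) = -23.
The remaining cell in row 2 is (2,3) = 118 − 71 = 47.
The remaining cell in column 2 is (4,2) = 118 − 85 = 33.
Using column 3: 68 + 47 + 5 + ? → (4,3) = 118 − 120 = -2.
From column 4, 118 − (-23 + 26 + 75) gives (3,4) = 40.
Anti-diagonal must total 118; the given cells sum to 106, so (4,1) = 12.
Row 3 must total 118; the given cells sum to 127, so (3,1) = -9.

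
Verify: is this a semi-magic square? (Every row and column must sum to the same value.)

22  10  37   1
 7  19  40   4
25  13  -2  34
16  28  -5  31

Row 1: 22 + 10 + 37 + 1 = 70.
Row 2: 7 + 19 + 40 + 4 = 70.
Row 3: 25 + 13 + (-2) + 34 = 70.
Row 4: 16 + 28 + (-5) + 31 = 70.
Column 1: 22 + 7 + 25 + 16 = 70.
Column 2: 10 + 19 + 13 + 28 = 70.
Column 3: 37 + 40 + (-2) + (-5) = 70.
Column 4: 1 + 4 + 34 + 31 = 70.
All lines sum to 70.

Yes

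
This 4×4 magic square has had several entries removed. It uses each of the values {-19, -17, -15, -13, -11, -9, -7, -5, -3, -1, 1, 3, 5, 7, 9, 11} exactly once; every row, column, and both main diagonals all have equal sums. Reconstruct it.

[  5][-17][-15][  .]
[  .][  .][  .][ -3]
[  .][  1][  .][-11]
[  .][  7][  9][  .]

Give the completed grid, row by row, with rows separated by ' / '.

5 -17 -15 11 / 3 -7 -9 -3 / -5 1 -1 -11 / -19 7 9 -13

The 16 entries sum to -64, so each line sums to -64/4 = -16.
Row 1: 5 + (-17) + (-15) + ? = -16, so (1,4) = 11.
The remaining cell in column 2 is (2,2) = -16 − (-9) = -7.
The remaining cell in column 4 is (4,4) = -16 − (-3) = -13.
The remaining cell in main diagonal is (3,3) = -16 − (-15) = -1.
From row 3, -16 − (1 + (-1) + (-11)) gives (3,1) = -5.
Using row 4: 7 + 9 + (-13) + ? → (4,1) = -16 − 3 = -19.
From column 1, -16 − (5 + (-5) + (-19)) gives (2,1) = 3.
Column 3 must total -16; the given cells sum to -7, so (2,3) = -9.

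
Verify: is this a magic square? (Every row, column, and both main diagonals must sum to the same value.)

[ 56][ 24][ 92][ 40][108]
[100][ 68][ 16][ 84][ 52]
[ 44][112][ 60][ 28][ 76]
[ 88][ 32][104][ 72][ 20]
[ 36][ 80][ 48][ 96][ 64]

No — row 4 sums to 316 but column 4 sums to 320.

Row 1: 56 + 24 + 92 + 40 + 108 = 320.
Row 2: 100 + 68 + 16 + 84 + 52 = 320.
Row 3: 44 + 112 + 60 + 28 + 76 = 320.
Row 4: 88 + 32 + 104 + 72 + 20 = 316.
Row 5: 36 + 80 + 48 + 96 + 64 = 324.
Column 1: 56 + 100 + 44 + 88 + 36 = 324.
Column 2: 24 + 68 + 112 + 32 + 80 = 316.
Column 3: 92 + 16 + 60 + 104 + 48 = 320.
Column 4: 40 + 84 + 28 + 72 + 96 = 320.
Column 5: 108 + 52 + 76 + 20 + 64 = 320.
Main diagonal: 56 + 68 + 60 + 72 + 64 = 320.
Anti-diagonal: 108 + 84 + 60 + 32 + 36 = 320.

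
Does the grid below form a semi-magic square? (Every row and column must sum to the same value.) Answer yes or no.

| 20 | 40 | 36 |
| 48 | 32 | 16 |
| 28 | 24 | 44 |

Yes

Row 1: 20 + 40 + 36 = 96.
Row 2: 48 + 32 + 16 = 96.
Row 3: 28 + 24 + 44 = 96.
Column 1: 20 + 48 + 28 = 96.
Column 2: 40 + 32 + 24 = 96.
Column 3: 36 + 16 + 44 = 96.
All lines sum to 96.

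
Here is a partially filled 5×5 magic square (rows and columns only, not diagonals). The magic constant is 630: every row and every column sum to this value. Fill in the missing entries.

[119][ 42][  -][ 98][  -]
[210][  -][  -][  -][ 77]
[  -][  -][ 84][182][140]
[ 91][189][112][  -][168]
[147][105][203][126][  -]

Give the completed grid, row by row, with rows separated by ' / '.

The remaining cell in row 4 is (4,4) = 630 − 560 = 70.
Row 5: 147 + 105 + 203 + 126 + ? = 630, so (5,5) = 49.
Column 1: 119 + 210 + 91 + 147 + ? = 630, so (3,1) = 63.
Using column 4: 98 + 182 + 70 + 126 + ? → (2,4) = 630 − 476 = 154.
The remaining cell in column 5 is (1,5) = 630 − 434 = 196.
Row 1 must total 630; the given cells sum to 455, so (1,3) = 175.
Row 3 must total 630; the given cells sum to 469, so (3,2) = 161.
The remaining cell in column 2 is (2,2) = 630 − 497 = 133.
Column 3 needs 630; the known cells sum to 574, so (2,3) = 56.

119 42 175 98 196 / 210 133 56 154 77 / 63 161 84 182 140 / 91 189 112 70 168 / 147 105 203 126 49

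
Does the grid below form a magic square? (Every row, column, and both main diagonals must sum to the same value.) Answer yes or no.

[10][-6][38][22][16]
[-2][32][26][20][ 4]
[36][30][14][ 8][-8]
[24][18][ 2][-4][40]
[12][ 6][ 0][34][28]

Row 1: 10 + (-6) + 38 + 22 + 16 = 80.
Row 2: -2 + 32 + 26 + 20 + 4 = 80.
Row 3: 36 + 30 + 14 + 8 + (-8) = 80.
Row 4: 24 + 18 + 2 + (-4) + 40 = 80.
Row 5: 12 + 6 + 0 + 34 + 28 = 80.
Column 1: 10 + (-2) + 36 + 24 + 12 = 80.
Column 2: -6 + 32 + 30 + 18 + 6 = 80.
Column 3: 38 + 26 + 14 + 2 + 0 = 80.
Column 4: 22 + 20 + 8 + (-4) + 34 = 80.
Column 5: 16 + 4 + (-8) + 40 + 28 = 80.
Main diagonal: 10 + 32 + 14 + (-4) + 28 = 80.
Anti-diagonal: 16 + 20 + 14 + 18 + 12 = 80.
All lines sum to 80.

Yes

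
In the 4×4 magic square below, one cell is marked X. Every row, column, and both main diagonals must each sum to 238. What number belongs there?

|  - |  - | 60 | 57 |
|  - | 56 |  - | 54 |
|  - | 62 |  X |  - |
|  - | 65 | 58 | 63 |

53

Row 4 must total 238; the given cells sum to 186, so (4,1) = 52.
Column 2: 56 + 62 + 65 + ? = 238, so (1,2) = 55.
From column 4, 238 − (57 + 54 + 63) gives (3,4) = 64.
Anti-diagonal needs 238; the known cells sum to 171, so (2,3) = 67.
Row 1 needs 238; the known cells sum to 172, so (1,1) = 66.
From row 2, 238 − (56 + 67 + 54) gives (2,1) = 61.
Column 1 must total 238; the given cells sum to 179, so (3,1) = 59.
Column 3: 60 + 67 + 58 + ? = 238, so (3,3) = 53.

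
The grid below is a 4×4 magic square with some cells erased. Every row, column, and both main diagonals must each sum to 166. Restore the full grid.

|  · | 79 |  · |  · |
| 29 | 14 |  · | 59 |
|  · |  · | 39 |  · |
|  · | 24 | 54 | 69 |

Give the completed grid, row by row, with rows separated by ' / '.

Row 2: 29 + 14 + 59 + ? = 166, so (2,3) = 64.
Row 4: 24 + 54 + 69 + ? = 166, so (4,1) = 19.
From column 2, 166 − (79 + 14 + 24) gives (3,2) = 49.
From column 3, 166 − (64 + 39 + 54) gives (1,3) = 9.
Main diagonal needs 166; the known cells sum to 122, so (1,1) = 44.
Anti-diagonal needs 166; the known cells sum to 132, so (1,4) = 34.
Column 1: 44 + 29 + 19 + ? = 166, so (3,1) = 74.
Column 4: 34 + 59 + 69 + ? = 166, so (3,4) = 4.

44 79 9 34 / 29 14 64 59 / 74 49 39 4 / 19 24 54 69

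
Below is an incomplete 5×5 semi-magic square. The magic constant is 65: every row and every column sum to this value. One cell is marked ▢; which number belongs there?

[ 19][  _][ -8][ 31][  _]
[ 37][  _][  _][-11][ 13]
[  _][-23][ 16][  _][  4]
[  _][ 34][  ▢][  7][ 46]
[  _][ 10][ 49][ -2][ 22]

-17

Row 5 needs 65; the known cells sum to 79, so (5,1) = -14.
Column 4: 31 + (-11) + 7 + (-2) + ? = 65, so (3,4) = 40.
Column 5 needs 65; the known cells sum to 85, so (1,5) = -20.
Row 1 needs 65; the known cells sum to 22, so (1,2) = 43.
Row 3: -23 + 16 + 40 + 4 + ? = 65, so (3,1) = 28.
Using column 1: 19 + 37 + 28 + (-14) + ? → (4,1) = 65 − 70 = -5.
Column 2 must total 65; the given cells sum to 64, so (2,2) = 1.
Row 2: 37 + 1 + (-11) + 13 + ? = 65, so (2,3) = 25.
The remaining cell in row 4 is (4,3) = 65 − 82 = -17.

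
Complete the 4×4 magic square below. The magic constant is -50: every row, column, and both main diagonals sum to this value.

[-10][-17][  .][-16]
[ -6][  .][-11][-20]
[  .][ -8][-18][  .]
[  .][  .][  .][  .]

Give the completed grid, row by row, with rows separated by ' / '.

-10 -17 -7 -16 / -6 -13 -11 -20 / -19 -8 -18 -5 / -15 -12 -14 -9

Row 1 needs -50; the known cells sum to -43, so (1,3) = -7.
Row 2 needs -50; the known cells sum to -37, so (2,2) = -13.
The remaining cell in column 2 is (4,2) = -50 − (-38) = -12.
From column 3, -50 − (-7 + (-11) + (-18)) gives (4,3) = -14.
From main diagonal, -50 − (-10 + (-13) + (-18)) gives (4,4) = -9.
Using anti-diagonal: -16 + (-11) + (-8) + ? → (4,1) = -50 − (-35) = -15.
The remaining cell in column 1 is (3,1) = -50 − (-31) = -19.
Column 4 needs -50; the known cells sum to -45, so (3,4) = -5.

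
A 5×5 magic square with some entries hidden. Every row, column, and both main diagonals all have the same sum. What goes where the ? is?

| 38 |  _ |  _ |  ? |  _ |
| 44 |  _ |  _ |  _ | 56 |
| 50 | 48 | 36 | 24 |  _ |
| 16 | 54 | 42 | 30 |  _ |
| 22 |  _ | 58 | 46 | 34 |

Column 1 is complete and sums to 170; that is the magic constant.
Row 3: 50 + 48 + 36 + 24 + ? = 170, so (3,5) = 12.
Row 4 must total 170; the given cells sum to 142, so (4,5) = 28.
The remaining cell in row 5 is (5,2) = 170 − 160 = 10.
The remaining cell in column 5 is (1,5) = 170 − 130 = 40.
Main diagonal needs 170; the known cells sum to 138, so (2,2) = 32.
From anti-diagonal, 170 − (40 + 36 + 54 + 22) gives (2,4) = 18.
The remaining cell in row 2 is (2,3) = 170 − 150 = 20.
Column 2 must total 170; the given cells sum to 144, so (1,2) = 26.
Column 3 needs 170; the known cells sum to 156, so (1,3) = 14.
Column 4: 18 + 24 + 30 + 46 + ? = 170, so (1,4) = 52.

52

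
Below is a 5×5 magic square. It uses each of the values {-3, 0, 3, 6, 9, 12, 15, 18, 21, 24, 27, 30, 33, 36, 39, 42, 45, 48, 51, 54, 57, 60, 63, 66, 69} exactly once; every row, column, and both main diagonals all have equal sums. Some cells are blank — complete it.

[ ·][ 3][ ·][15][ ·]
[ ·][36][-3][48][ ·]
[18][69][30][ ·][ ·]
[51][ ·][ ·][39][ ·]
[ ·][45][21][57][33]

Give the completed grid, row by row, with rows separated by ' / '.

27 3 54 15 66 / 60 36 -3 48 24 / 18 69 30 6 42 / 51 12 63 39 0 / 9 45 21 57 33

The 25 entries sum to 825, so each line sums to 825/5 = 165.
Row 5 must total 165; the given cells sum to 156, so (5,1) = 9.
Using column 2: 3 + 36 + 69 + 45 + ? → (4,2) = 165 − 153 = 12.
Column 4 must total 165; the given cells sum to 159, so (3,4) = 6.
Using main diagonal: 36 + 30 + 39 + 33 + ? → (1,1) = 165 − 138 = 27.
Anti-diagonal: 48 + 30 + 12 + 9 + ? = 165, so (1,5) = 66.
The remaining cell in row 1 is (1,3) = 165 − 111 = 54.
Row 3 needs 165; the known cells sum to 123, so (3,5) = 42.
Column 1 needs 165; the known cells sum to 105, so (2,1) = 60.
Column 3: 54 + (-3) + 30 + 21 + ? = 165, so (4,3) = 63.
From row 2, 165 − (60 + 36 + (-3) + 48) gives (2,5) = 24.
Using row 4: 51 + 12 + 63 + 39 + ? → (4,5) = 165 − 165 = 0.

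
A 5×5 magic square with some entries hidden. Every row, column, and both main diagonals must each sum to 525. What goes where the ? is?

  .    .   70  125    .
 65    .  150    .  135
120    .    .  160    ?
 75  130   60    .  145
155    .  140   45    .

90

Row 4 must total 525; the given cells sum to 410, so (4,4) = 115.
From column 1, 525 − (65 + 120 + 75 + 155) gives (1,1) = 110.
Column 3: 70 + 150 + 60 + 140 + ? = 525, so (3,3) = 105.
Column 4: 125 + 160 + 115 + 45 + ? = 525, so (2,4) = 80.
Anti-diagonal must total 525; the given cells sum to 470, so (1,5) = 55.
From row 1, 525 − (110 + 70 + 125 + 55) gives (1,2) = 165.
Using row 2: 65 + 150 + 80 + 135 + ? → (2,2) = 525 − 430 = 95.
Main diagonal: 110 + 95 + 105 + 115 + ? = 525, so (5,5) = 100.
Row 5 must total 525; the given cells sum to 440, so (5,2) = 85.
Column 2 must total 525; the given cells sum to 475, so (3,2) = 50.
Column 5 must total 525; the given cells sum to 435, so (3,5) = 90.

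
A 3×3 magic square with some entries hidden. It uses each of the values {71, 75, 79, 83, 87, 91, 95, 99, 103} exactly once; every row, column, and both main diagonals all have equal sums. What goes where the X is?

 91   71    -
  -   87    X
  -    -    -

The 9 entries sum to 783, so each line sums to 783/3 = 261.
The remaining cell in row 1 is (1,3) = 261 − 162 = 99.
The remaining cell in column 2 is (3,2) = 261 − 158 = 103.
The remaining cell in main diagonal is (3,3) = 261 − 178 = 83.
Anti-diagonal needs 261; the known cells sum to 186, so (3,1) = 75.
From column 1, 261 − (91 + 75) gives (2,1) = 95.
From column 3, 261 − (99 + 83) gives (2,3) = 79.

79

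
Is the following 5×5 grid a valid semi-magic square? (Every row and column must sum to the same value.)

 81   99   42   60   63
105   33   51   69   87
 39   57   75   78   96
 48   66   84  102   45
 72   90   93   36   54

Row 1: 81 + 99 + 42 + 60 + 63 = 345.
Row 2: 105 + 33 + 51 + 69 + 87 = 345.
Row 3: 39 + 57 + 75 + 78 + 96 = 345.
Row 4: 48 + 66 + 84 + 102 + 45 = 345.
Row 5: 72 + 90 + 93 + 36 + 54 = 345.
Column 1: 81 + 105 + 39 + 48 + 72 = 345.
Column 2: 99 + 33 + 57 + 66 + 90 = 345.
Column 3: 42 + 51 + 75 + 84 + 93 = 345.
Column 4: 60 + 69 + 78 + 102 + 36 = 345.
Column 5: 63 + 87 + 96 + 45 + 54 = 345.
All lines sum to 345.

Yes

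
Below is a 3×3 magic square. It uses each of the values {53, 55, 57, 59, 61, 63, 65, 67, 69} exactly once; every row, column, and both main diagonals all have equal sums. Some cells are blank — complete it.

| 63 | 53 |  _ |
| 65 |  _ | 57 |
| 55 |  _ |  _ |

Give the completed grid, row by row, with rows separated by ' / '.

The 9 entries sum to 549, so each line sums to 549/3 = 183.
The remaining cell in row 1 is (1,3) = 183 − 116 = 67.
Row 2: 65 + 57 + ? = 183, so (2,2) = 61.
Column 2 must total 183; the given cells sum to 114, so (3,2) = 69.
Column 3 must total 183; the given cells sum to 124, so (3,3) = 59.

63 53 67 / 65 61 57 / 55 69 59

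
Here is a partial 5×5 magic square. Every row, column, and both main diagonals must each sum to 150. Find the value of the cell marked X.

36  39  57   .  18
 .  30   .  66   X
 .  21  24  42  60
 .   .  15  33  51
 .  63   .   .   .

-6

The remaining cell in row 1 is (1,4) = 150 − 150 = 0.
The remaining cell in row 3 is (3,1) = 150 − 147 = 3.
Column 2 must total 150; the given cells sum to 153, so (4,2) = -3.
The remaining cell in column 4 is (5,4) = 150 − 141 = 9.
Using main diagonal: 36 + 30 + 24 + 33 + ? → (5,5) = 150 − 123 = 27.
Anti-diagonal: 18 + 66 + 24 + (-3) + ? = 150, so (5,1) = 45.
Using row 4: -3 + 15 + 33 + 51 + ? → (4,1) = 150 − 96 = 54.
The remaining cell in row 5 is (5,3) = 150 − 144 = 6.
Column 1 needs 150; the known cells sum to 138, so (2,1) = 12.
The remaining cell in column 3 is (2,3) = 150 − 102 = 48.
Column 5: 18 + 60 + 51 + 27 + ? = 150, so (2,5) = -6.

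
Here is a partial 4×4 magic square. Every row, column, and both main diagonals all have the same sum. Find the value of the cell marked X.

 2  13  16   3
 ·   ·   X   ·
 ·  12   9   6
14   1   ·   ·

Row 1 is complete and sums to 34; that is the magic constant.
Using row 3: 12 + 9 + 6 + ? → (3,1) = 34 − 27 = 7.
Column 1 must total 34; the given cells sum to 23, so (2,1) = 11.
Using column 2: 13 + 12 + 1 + ? → (2,2) = 34 − 26 = 8.
Using main diagonal: 2 + 8 + 9 + ? → (4,4) = 34 − 19 = 15.
Anti-diagonal needs 34; the known cells sum to 29, so (2,3) = 5.

5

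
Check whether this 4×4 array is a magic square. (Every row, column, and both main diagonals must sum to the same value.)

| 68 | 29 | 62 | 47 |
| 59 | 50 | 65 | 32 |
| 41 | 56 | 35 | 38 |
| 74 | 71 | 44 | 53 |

No — column 1 sums to 242 but column 3 sums to 206.

Row 1: 68 + 29 + 62 + 47 = 206.
Row 2: 59 + 50 + 65 + 32 = 206.
Row 3: 41 + 56 + 35 + 38 = 170.
Row 4: 74 + 71 + 44 + 53 = 242.
Column 1: 68 + 59 + 41 + 74 = 242.
Column 2: 29 + 50 + 56 + 71 = 206.
Column 3: 62 + 65 + 35 + 44 = 206.
Column 4: 47 + 32 + 38 + 53 = 170.
Main diagonal: 68 + 50 + 35 + 53 = 206.
Anti-diagonal: 47 + 65 + 56 + 74 = 242.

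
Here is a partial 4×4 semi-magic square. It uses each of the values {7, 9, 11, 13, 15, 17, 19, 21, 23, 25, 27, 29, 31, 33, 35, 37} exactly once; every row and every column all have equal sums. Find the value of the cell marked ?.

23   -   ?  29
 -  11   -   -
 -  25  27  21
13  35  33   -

The 16 entries sum to 352, so each line sums to 352/4 = 88.
Row 3 must total 88; the given cells sum to 73, so (3,1) = 15.
Row 4 needs 88; the known cells sum to 81, so (4,4) = 7.
The remaining cell in column 1 is (2,1) = 88 − 51 = 37.
Column 2: 11 + 25 + 35 + ? = 88, so (1,2) = 17.
Column 4 needs 88; the known cells sum to 57, so (2,4) = 31.
Row 1 needs 88; the known cells sum to 69, so (1,3) = 19.

19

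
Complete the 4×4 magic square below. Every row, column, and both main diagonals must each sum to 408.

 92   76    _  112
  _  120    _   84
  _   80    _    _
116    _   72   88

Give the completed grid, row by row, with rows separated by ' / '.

92 76 128 112 / 104 120 100 84 / 96 80 108 124 / 116 132 72 88

The remaining cell in row 1 is (1,3) = 408 − 280 = 128.
The remaining cell in row 4 is (4,2) = 408 − 276 = 132.
Column 4 must total 408; the given cells sum to 284, so (3,4) = 124.
Using main diagonal: 92 + 120 + 88 + ? → (3,3) = 408 − 300 = 108.
Anti-diagonal must total 408; the given cells sum to 308, so (2,3) = 100.
The remaining cell in row 2 is (2,1) = 408 − 304 = 104.
From row 3, 408 − (80 + 108 + 124) gives (3,1) = 96.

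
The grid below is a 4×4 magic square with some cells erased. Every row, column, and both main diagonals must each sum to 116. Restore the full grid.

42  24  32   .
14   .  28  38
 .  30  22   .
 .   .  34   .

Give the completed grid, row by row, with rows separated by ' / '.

42 24 32 18 / 14 36 28 38 / 20 30 22 44 / 40 26 34 16

Row 1 must total 116; the given cells sum to 98, so (1,4) = 18.
Row 2 needs 116; the known cells sum to 80, so (2,2) = 36.
Column 2: 24 + 36 + 30 + ? = 116, so (4,2) = 26.
Main diagonal needs 116; the known cells sum to 100, so (4,4) = 16.
From anti-diagonal, 116 − (18 + 28 + 30) gives (4,1) = 40.
Column 1 must total 116; the given cells sum to 96, so (3,1) = 20.
Column 4: 18 + 38 + 16 + ? = 116, so (3,4) = 44.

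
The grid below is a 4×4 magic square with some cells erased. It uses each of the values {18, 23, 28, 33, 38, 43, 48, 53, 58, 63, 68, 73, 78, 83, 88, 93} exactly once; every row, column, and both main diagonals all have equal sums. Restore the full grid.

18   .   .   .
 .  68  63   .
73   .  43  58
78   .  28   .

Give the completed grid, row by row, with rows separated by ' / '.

18 83 88 33 / 53 68 63 38 / 73 48 43 58 / 78 23 28 93

The 16 entries sum to 888, so each line sums to 888/4 = 222.
The remaining cell in row 3 is (3,2) = 222 − 174 = 48.
Column 1: 18 + 73 + 78 + ? = 222, so (2,1) = 53.
Column 3 needs 222; the known cells sum to 134, so (1,3) = 88.
The remaining cell in main diagonal is (4,4) = 222 − 129 = 93.
Anti-diagonal needs 222; the known cells sum to 189, so (1,4) = 33.
Row 1 must total 222; the given cells sum to 139, so (1,2) = 83.
Row 2 needs 222; the known cells sum to 184, so (2,4) = 38.
Using row 4: 78 + 28 + 93 + ? → (4,2) = 222 − 199 = 23.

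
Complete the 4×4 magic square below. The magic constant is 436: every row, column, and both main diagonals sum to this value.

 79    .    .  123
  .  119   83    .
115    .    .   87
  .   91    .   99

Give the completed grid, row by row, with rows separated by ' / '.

79 131 103 123 / 107 119 83 127 / 115 95 139 87 / 135 91 111 99

Column 4: 123 + 87 + 99 + ? = 436, so (2,4) = 127.
Main diagonal: 79 + 119 + 99 + ? = 436, so (3,3) = 139.
The remaining cell in row 2 is (2,1) = 436 − 329 = 107.
Row 3 must total 436; the given cells sum to 341, so (3,2) = 95.
From column 1, 436 − (79 + 107 + 115) gives (4,1) = 135.
From column 2, 436 − (119 + 95 + 91) gives (1,2) = 131.
From row 1, 436 − (79 + 131 + 123) gives (1,3) = 103.
The remaining cell in row 4 is (4,3) = 436 − 325 = 111.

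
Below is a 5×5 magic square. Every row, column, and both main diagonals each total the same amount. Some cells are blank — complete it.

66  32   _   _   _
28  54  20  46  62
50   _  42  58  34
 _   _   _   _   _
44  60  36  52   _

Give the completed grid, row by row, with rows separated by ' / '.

66 32 48 24 40 / 28 54 20 46 62 / 50 26 42 58 34 / 22 38 64 30 56 / 44 60 36 52 18

Row 2 is already complete: 28 + 54 + 20 + 46 + 62 = 210, so that is the magic constant.
Using row 3: 50 + 42 + 58 + 34 + ? → (3,2) = 210 − 184 = 26.
Row 5 must total 210; the given cells sum to 192, so (5,5) = 18.
Column 1 needs 210; the known cells sum to 188, so (4,1) = 22.
Column 2 must total 210; the given cells sum to 172, so (4,2) = 38.
Main diagonal: 66 + 54 + 42 + 18 + ? = 210, so (4,4) = 30.
From anti-diagonal, 210 − (46 + 42 + 38 + 44) gives (1,5) = 40.
Column 4 must total 210; the given cells sum to 186, so (1,4) = 24.
Column 5 must total 210; the given cells sum to 154, so (4,5) = 56.
Row 1: 66 + 32 + 24 + 40 + ? = 210, so (1,3) = 48.
Row 4 needs 210; the known cells sum to 146, so (4,3) = 64.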